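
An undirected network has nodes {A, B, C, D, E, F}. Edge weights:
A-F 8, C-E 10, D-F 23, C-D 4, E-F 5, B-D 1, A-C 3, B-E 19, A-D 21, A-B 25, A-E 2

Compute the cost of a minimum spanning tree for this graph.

Prim's algorithm from C:
Step 1: cheapest edge leaving the tree is A-C (3); add A.
Step 2: cheapest edge leaving the tree is A-E (2); add E.
Step 3: cheapest edge leaving the tree is C-D (4); add D.
Step 4: cheapest edge leaving the tree is B-D (1); add B.
Step 5: cheapest edge leaving the tree is E-F (5); add F.
MST edges: A-C, A-E, C-D, B-D, E-F; total weight 3+2+4+1+5 = 15.

15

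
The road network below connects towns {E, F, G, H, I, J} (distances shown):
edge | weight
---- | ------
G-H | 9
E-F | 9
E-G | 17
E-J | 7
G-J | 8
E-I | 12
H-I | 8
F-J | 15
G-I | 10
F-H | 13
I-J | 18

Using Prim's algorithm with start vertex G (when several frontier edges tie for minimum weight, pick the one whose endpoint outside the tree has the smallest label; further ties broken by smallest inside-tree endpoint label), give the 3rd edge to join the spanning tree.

Prim's algorithm from G:
Step 1: cheapest edge leaving the tree is G-J (8); add J.
Step 2: cheapest edge leaving the tree is E-J (7); add E.
Step 3: cheapest edge leaving the tree is E-F (9); add F.
Step 4: cheapest edge leaving the tree is G-H (9); add H.
Step 5: cheapest edge leaving the tree is H-I (8); add I.
The 3rd edge added is E-F.

E-F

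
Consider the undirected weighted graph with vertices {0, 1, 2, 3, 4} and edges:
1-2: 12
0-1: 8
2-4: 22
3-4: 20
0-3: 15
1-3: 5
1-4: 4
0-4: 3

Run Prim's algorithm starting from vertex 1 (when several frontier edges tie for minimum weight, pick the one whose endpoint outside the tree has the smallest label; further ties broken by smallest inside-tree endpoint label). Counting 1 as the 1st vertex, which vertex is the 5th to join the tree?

Grow the tree from 1 using Prim:
Step 1: frontier [1-4 4, 1-3 5, 0-1 8, 1-2 12] → take 1-4 (4); add 4.
Step 2: frontier [1-3 5, 0-1 8, 1-2 12, 0-4 3, 3-4 20, 2-4 22] → take 0-4 (3); add 0.
Step 3: frontier [0-3 15, 1-3 5, 1-2 12, 3-4 20, 2-4 22] → take 1-3 (5); add 3.
Step 4: frontier [1-2 12, 2-4 22] → take 1-2 (12); add 2.
Vertex order: 1, 4, 0, 3, 2. The 5th vertex is 2.

2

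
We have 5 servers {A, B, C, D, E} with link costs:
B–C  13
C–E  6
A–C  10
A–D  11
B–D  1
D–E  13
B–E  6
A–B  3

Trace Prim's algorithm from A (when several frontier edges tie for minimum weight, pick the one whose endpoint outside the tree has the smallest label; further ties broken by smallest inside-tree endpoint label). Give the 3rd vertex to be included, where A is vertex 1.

D

Prim, starting at A.
Step 1: frontier [A–B 3, A–C 10, A–D 11] → take A–B (3); add B.
Step 2: frontier [A–C 10, A–D 11, B–D 1, B–E 6, B–C 13] → take B–D (1); add D.
Step 3: frontier [A–C 10, B–E 6, B–C 13, D–E 13] → take B–E (6); add E.
Step 4: frontier [A–C 10, B–C 13, C–E 6] → take C–E (6); add C.
Vertex order: A, B, D, E, C. The 3rd vertex is D.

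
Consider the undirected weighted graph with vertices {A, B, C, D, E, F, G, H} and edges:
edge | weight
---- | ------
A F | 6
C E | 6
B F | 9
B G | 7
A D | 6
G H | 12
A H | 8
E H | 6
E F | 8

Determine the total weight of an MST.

48

Sort edges by weight, then run Kruskal:
A D (6): add — endpoints in different components.
A F (6): add — endpoints in different components.
C E (6): add — endpoints in different components.
E H (6): add — endpoints in different components.
B G (7): add — endpoints in different components.
A H (8): add — endpoints in different components.
E F (8): skip — E and F already connected.
B F (9): add — endpoints in different components.
MST edges: A D, A F, C E, E H, B G, A H, B F; total weight 6+6+6+6+7+8+9 = 48.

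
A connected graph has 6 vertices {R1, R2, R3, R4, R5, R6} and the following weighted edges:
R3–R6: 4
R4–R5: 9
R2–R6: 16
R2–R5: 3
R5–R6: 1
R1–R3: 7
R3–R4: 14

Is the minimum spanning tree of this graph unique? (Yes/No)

Yes

Kruskal: consider edges lightest-first.
R5–R6 (1): add. Components now {R4} {R1} {R5,R6} {R2} {R3}
R2–R5 (3): add. Components now {R4} {R1} {R2,R5,R6} {R3}
R3–R6 (4): add. Components now {R4} {R1} {R2,R3,R5,R6}
R1–R3 (7): add. Components now {R4} {R1,R2,R3,R5,R6}
R4–R5 (9): add. Components now {R1,R2,R3,R4,R5,R6}
Every non-tree edge has weight strictly greater than the heaviest edge on the tree path between its endpoints, so the MST is unique.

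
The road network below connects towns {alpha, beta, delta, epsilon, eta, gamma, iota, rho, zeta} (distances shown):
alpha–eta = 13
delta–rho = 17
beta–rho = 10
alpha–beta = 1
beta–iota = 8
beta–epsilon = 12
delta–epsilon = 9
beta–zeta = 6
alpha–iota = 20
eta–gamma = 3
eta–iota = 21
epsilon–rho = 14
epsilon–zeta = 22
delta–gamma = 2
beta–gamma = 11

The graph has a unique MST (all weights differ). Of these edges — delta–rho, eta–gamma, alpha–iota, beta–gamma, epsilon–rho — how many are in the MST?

2

Kruskal's algorithm — process edges by increasing weight (ties by edge label):
alpha–beta (1): add — endpoints in different components.
delta–gamma (2): add — endpoints in different components.
eta–gamma (3): add — endpoints in different components.
beta–zeta (6): add — endpoints in different components.
beta–iota (8): add — endpoints in different components.
delta–epsilon (9): add — endpoints in different components.
beta–rho (10): add — endpoints in different components.
beta–gamma (11): add — endpoints in different components.
MST edge set: {alpha–beta, delta–gamma, eta–gamma, beta–zeta, beta–iota, delta–epsilon, beta–rho, beta–gamma}.
Of the listed edges, {eta–gamma, beta–gamma} are in the MST → 2.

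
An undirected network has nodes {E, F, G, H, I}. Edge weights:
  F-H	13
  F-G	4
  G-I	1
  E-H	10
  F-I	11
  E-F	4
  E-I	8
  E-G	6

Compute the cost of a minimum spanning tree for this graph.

Grow the tree from E using Prim:
Step 1: cheapest edge leaving the tree is E-F (4); add F.
Step 2: cheapest edge leaving the tree is F-G (4); add G.
Step 3: cheapest edge leaving the tree is G-I (1); add I.
Step 4: cheapest edge leaving the tree is E-H (10); add H.
MST edges: E-F, F-G, G-I, E-H; total weight 4+4+1+10 = 19.

19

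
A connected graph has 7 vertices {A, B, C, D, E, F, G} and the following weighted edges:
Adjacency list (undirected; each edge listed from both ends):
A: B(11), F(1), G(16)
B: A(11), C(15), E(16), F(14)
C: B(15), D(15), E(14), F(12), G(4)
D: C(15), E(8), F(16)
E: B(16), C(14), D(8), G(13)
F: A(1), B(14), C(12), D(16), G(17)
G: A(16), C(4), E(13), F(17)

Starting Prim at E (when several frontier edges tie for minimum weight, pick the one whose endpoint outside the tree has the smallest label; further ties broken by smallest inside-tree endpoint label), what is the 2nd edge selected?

E-G

Grow the tree from E using Prim:
Step 1: cheapest edge leaving the tree is D–E (8); add D.
Step 2: cheapest edge leaving the tree is E–G (13); add G.
Step 3: cheapest edge leaving the tree is C–G (4); add C.
Step 4: cheapest edge leaving the tree is C–F (12); add F.
Step 5: cheapest edge leaving the tree is A–F (1); add A.
Step 6: cheapest edge leaving the tree is A–B (11); add B.
The 2nd edge added is E–G.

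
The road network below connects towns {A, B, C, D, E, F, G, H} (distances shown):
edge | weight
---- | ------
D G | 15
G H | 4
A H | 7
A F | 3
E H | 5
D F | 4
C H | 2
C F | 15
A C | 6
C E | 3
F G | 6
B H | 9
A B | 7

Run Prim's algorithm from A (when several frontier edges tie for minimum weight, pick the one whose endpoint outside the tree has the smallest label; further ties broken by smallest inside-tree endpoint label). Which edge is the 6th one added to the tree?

G-H

Prim's algorithm from A:
Step 1: frontier [A F 3, A C 6, A B 7, A H 7] → take A F (3); add F.
Step 2: frontier [A C 6, A B 7, A H 7, D F 4, F G 6, C F 15] → take D F (4); add D.
Step 3: frontier [A C 6, A B 7, A H 7, D G 15, F G 6, C F 15] → take A C (6); add C.
Step 4: frontier [A B 7, A H 7, C H 2, C E 3, D G 15, F G 6] → take C H (2); add H.
Step 5: frontier [A B 7, C E 3, D G 15, F G 6, G H 4, E H 5, B H 9] → take C E (3); add E.
Step 6: frontier [A B 7, D G 15, F G 6, G H 4, B H 9] → take G H (4); add G.
Step 7: frontier [A B 7, B H 9] → take A B (7); add B.
The 6th edge added is G H.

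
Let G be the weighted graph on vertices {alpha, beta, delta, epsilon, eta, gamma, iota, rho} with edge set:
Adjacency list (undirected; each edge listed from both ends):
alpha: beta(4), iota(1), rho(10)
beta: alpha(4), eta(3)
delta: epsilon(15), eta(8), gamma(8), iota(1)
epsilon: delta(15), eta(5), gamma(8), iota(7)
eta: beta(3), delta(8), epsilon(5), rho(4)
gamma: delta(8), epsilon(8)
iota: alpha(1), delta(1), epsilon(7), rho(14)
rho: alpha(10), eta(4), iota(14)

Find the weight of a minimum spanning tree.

26

Kruskal: consider edges lightest-first.
alpha—iota (1): add — endpoints in different components.
delta—iota (1): add — endpoints in different components.
beta—eta (3): add — endpoints in different components.
alpha—beta (4): add — endpoints in different components.
eta—rho (4): add — endpoints in different components.
epsilon—eta (5): add — endpoints in different components.
epsilon—iota (7): skip — epsilon and iota already connected.
delta—eta (8): skip — delta and eta already connected.
delta—gamma (8): add — endpoints in different components.
MST edges: alpha—iota, delta—iota, beta—eta, alpha—beta, eta—rho, epsilon—eta, delta—gamma; total weight 1+1+3+4+4+5+8 = 26.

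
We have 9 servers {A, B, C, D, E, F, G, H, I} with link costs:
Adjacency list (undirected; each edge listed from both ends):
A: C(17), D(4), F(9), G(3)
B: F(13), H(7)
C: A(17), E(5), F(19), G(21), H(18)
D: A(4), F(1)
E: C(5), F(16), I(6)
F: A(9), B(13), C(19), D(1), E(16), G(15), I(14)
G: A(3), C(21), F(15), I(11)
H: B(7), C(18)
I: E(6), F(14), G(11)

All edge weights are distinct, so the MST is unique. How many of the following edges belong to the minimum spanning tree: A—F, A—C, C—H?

0

Sort edges by weight, then run Kruskal:
D—F (1): add — endpoints in different components.
A—G (3): add — endpoints in different components.
A—D (4): add — endpoints in different components.
C—E (5): add — endpoints in different components.
E—I (6): add — endpoints in different components.
B—H (7): add — endpoints in different components.
A—F (9): skip — A and F already connected.
G—I (11): add — endpoints in different components.
B—F (13): add — endpoints in different components.
MST edge set: {D—F, A—G, A—D, C—E, E—I, B—H, G—I, B—F}.
Of the listed edges, {} are in the MST → 0.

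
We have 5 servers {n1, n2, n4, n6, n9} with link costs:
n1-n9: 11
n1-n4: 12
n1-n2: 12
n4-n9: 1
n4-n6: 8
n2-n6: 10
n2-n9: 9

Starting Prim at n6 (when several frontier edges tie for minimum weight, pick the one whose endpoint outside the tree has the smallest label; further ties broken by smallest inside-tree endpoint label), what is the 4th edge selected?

Grow the tree from n6 using Prim:
Step 1: cheapest edge leaving the tree is n4-n6 (8); add n4.
Step 2: cheapest edge leaving the tree is n4-n9 (1); add n9.
Step 3: cheapest edge leaving the tree is n2-n9 (9); add n2.
Step 4: cheapest edge leaving the tree is n1-n9 (11); add n1.
The 4th edge added is n1-n9.

n1-n9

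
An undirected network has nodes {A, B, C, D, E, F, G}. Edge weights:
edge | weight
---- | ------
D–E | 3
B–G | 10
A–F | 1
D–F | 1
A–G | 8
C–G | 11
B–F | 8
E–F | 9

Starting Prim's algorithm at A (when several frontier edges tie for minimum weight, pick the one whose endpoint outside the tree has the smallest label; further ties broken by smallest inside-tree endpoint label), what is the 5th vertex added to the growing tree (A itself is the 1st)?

Grow the tree from A using Prim:
Step 1: frontier [A–F 1, A–G 8] → take A–F (1); add F.
Step 2: frontier [A–G 8, D–F 1, B–F 8, E–F 9] → take D–F (1); add D.
Step 3: frontier [A–G 8, D–E 3, B–F 8, E–F 9] → take D–E (3); add E.
Step 4: frontier [A–G 8, B–F 8] → take B–F (8); add B.
Step 5: frontier [A–G 8, B–G 10] → take A–G (8); add G.
Step 6: frontier [C–G 11] → take C–G (11); add C.
Vertex order: A, F, D, E, B, G, C. The 5th vertex is B.

B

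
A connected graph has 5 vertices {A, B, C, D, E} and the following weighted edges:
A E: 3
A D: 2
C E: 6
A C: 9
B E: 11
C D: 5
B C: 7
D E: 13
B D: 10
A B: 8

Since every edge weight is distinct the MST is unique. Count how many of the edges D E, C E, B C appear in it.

Kruskal: consider edges lightest-first.
A D (2): add — endpoints in different components.
A E (3): add — endpoints in different components.
C D (5): add — endpoints in different components.
C E (6): skip — C and E already connected.
B C (7): add — endpoints in different components.
MST edge set: {A D, A E, C D, B C}.
Of the listed edges, {B C} are in the MST → 1.

1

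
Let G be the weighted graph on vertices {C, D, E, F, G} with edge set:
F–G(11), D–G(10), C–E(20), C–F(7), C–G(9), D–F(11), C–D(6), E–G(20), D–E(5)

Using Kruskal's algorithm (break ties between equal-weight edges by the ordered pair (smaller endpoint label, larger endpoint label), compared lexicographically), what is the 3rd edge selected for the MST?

Kruskal's algorithm — process edges by increasing weight (ties by edge label):
D–E (5): add — endpoints in different components.
C–D (6): add — endpoints in different components.
C–F (7): add — endpoints in different components.
C–G (9): add — endpoints in different components.
The 3rd edge added is C–F.

C-F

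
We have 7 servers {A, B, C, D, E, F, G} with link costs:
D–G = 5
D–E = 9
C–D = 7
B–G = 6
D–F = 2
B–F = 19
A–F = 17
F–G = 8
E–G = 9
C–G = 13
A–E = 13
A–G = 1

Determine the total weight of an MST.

30

Kruskal: consider edges lightest-first.
A–G (1): add. Components now {A,G} {B} {C} {D} {E} {F}
D–F (2): add. Components now {A,G} {B} {C} {D,F} {E}
D–G (5): add. Components now {A,D,F,G} {B} {C} {E}
B–G (6): add. Components now {A,B,D,F,G} {C} {E}
C–D (7): add. Components now {A,B,C,D,F,G} {E}
F–G (8): skip — F and G already connected.
D–E (9): add. Components now {A,B,C,D,E,F,G}
MST edges: A–G, D–F, D–G, B–G, C–D, D–E; total weight 1+2+5+6+7+9 = 30.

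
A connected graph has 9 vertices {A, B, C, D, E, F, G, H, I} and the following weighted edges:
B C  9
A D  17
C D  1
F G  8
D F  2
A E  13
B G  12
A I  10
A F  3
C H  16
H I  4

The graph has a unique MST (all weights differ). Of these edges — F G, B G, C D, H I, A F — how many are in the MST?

4

Sort edges by weight, then run Kruskal:
C D (1): add — endpoints in different components.
D F (2): add — endpoints in different components.
A F (3): add — endpoints in different components.
H I (4): add — endpoints in different components.
F G (8): add — endpoints in different components.
B C (9): add — endpoints in different components.
A I (10): add — endpoints in different components.
B G (12): skip — B and G already connected.
A E (13): add — endpoints in different components.
MST edge set: {C D, D F, A F, H I, F G, B C, A I, A E}.
Of the listed edges, {F G, C D, H I, A F} are in the MST → 4.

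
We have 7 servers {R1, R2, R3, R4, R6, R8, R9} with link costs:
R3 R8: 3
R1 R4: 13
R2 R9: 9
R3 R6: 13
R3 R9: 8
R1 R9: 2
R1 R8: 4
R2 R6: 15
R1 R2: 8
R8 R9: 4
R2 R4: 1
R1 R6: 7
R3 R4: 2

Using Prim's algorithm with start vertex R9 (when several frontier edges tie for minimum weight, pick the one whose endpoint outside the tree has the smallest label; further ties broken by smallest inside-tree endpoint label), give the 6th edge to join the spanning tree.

R1-R6

Prim's algorithm from R9:
Step 1: cheapest edge leaving the tree is R1 R9 (2); add R1.
Step 2: cheapest edge leaving the tree is R1 R8 (4); add R8.
Step 3: cheapest edge leaving the tree is R3 R8 (3); add R3.
Step 4: cheapest edge leaving the tree is R3 R4 (2); add R4.
Step 5: cheapest edge leaving the tree is R2 R4 (1); add R2.
Step 6: cheapest edge leaving the tree is R1 R6 (7); add R6.
The 6th edge added is R1 R6.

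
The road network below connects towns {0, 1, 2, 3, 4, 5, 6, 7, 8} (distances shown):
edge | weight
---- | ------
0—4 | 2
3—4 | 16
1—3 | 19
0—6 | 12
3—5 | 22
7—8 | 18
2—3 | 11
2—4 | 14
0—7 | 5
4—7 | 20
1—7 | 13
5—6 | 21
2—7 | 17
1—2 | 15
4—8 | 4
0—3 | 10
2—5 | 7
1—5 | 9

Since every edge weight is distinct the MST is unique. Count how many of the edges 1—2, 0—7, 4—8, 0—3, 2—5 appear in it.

4

Kruskal's algorithm — process edges by increasing weight (ties by edge label):
0—4 (2): add — endpoints in different components.
4—8 (4): add — endpoints in different components.
0—7 (5): add — endpoints in different components.
2—5 (7): add — endpoints in different components.
1—5 (9): add — endpoints in different components.
0—3 (10): add — endpoints in different components.
2—3 (11): add — endpoints in different components.
0—6 (12): add — endpoints in different components.
MST edge set: {0—4, 4—8, 0—7, 2—5, 1—5, 0—3, 2—3, 0—6}.
Of the listed edges, {0—7, 4—8, 0—3, 2—5} are in the MST → 4.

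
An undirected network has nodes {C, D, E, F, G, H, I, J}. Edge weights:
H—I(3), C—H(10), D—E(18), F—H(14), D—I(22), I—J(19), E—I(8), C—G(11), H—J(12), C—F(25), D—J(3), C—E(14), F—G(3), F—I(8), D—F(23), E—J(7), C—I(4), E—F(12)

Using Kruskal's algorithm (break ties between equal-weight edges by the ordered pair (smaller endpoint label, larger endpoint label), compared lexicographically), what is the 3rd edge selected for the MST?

Sort edges by weight, then run Kruskal:
D—J (3): add — endpoints in different components.
F—G (3): add — endpoints in different components.
H—I (3): add — endpoints in different components.
C—I (4): add — endpoints in different components.
E—J (7): add — endpoints in different components.
E—I (8): add — endpoints in different components.
F—I (8): add — endpoints in different components.
The 3rd edge added is H—I.

H-I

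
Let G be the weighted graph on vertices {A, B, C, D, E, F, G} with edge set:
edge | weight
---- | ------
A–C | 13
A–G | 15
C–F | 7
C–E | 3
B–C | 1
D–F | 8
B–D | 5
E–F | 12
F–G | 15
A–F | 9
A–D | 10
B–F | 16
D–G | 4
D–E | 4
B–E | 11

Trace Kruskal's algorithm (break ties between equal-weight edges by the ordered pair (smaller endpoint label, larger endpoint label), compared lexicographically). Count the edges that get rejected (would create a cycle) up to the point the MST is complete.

2

Sort edges by weight, then run Kruskal:
B–C (1): add. Components now {A} {B,C} {D} {E} {F} {G}
C–E (3): add. Components now {A} {B,C,E} {D} {F} {G}
D–E (4): add. Components now {A} {B,C,D,E} {F} {G}
D–G (4): add. Components now {A} {B,C,D,E,G} {F}
B–D (5): skip — B and D already connected.
C–F (7): add. Components now {A} {B,C,D,E,F,G}
D–F (8): skip — D and F already connected.
A–F (9): add. Components now {A,B,C,D,E,F,G}
Edges rejected before the tree was complete: 2.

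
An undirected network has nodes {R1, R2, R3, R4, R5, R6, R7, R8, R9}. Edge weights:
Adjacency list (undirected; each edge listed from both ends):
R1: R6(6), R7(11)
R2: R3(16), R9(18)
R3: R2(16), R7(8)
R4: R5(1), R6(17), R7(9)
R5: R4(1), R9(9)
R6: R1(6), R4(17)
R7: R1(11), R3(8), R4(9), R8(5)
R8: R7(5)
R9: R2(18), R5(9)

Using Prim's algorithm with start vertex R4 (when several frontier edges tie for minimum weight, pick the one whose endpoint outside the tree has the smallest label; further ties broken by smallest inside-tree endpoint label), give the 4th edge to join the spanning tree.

Prim's algorithm from R4:
Step 1: cheapest edge leaving the tree is R4—R5 (1); add R5.
Step 2: cheapest edge leaving the tree is R4—R7 (9); add R7.
Step 3: cheapest edge leaving the tree is R7—R8 (5); add R8.
Step 4: cheapest edge leaving the tree is R3—R7 (8); add R3.
Step 5: cheapest edge leaving the tree is R5—R9 (9); add R9.
Step 6: cheapest edge leaving the tree is R1—R7 (11); add R1.
Step 7: cheapest edge leaving the tree is R1—R6 (6); add R6.
Step 8: cheapest edge leaving the tree is R2—R3 (16); add R2.
The 4th edge added is R3—R7.

R3-R7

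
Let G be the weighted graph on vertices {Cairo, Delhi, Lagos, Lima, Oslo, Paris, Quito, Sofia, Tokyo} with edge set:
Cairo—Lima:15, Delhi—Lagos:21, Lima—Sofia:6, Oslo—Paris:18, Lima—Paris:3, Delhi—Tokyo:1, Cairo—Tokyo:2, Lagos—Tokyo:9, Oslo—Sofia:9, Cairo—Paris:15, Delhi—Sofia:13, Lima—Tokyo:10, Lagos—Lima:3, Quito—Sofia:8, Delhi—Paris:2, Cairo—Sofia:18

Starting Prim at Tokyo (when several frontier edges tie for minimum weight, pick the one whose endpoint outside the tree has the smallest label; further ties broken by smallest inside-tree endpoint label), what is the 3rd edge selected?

Prim's algorithm from Tokyo:
Step 1: cheapest edge leaving the tree is Delhi—Tokyo (1); add Delhi.
Step 2: cheapest edge leaving the tree is Cairo—Tokyo (2); add Cairo.
Step 3: cheapest edge leaving the tree is Delhi—Paris (2); add Paris.
Step 4: cheapest edge leaving the tree is Lima—Paris (3); add Lima.
Step 5: cheapest edge leaving the tree is Lagos—Lima (3); add Lagos.
Step 6: cheapest edge leaving the tree is Lima—Sofia (6); add Sofia.
Step 7: cheapest edge leaving the tree is Quito—Sofia (8); add Quito.
Step 8: cheapest edge leaving the tree is Oslo—Sofia (9); add Oslo.
The 3rd edge added is Delhi—Paris.

Delhi-Paris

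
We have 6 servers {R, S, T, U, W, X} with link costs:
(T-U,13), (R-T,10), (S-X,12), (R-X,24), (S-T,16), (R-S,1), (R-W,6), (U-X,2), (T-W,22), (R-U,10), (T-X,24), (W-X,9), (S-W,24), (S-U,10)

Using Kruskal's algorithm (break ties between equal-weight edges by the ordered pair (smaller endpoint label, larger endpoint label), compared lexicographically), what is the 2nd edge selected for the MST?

U-X

Kruskal: consider edges lightest-first.
R-S (1): add — endpoints in different components.
U-X (2): add — endpoints in different components.
R-W (6): add — endpoints in different components.
W-X (9): add — endpoints in different components.
R-T (10): add — endpoints in different components.
The 2nd edge added is U-X.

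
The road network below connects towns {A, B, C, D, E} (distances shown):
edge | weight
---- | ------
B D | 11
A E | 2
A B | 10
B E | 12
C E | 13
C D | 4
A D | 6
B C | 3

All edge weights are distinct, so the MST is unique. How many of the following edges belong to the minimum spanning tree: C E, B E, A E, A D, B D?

Kruskal: consider edges lightest-first.
A E (2): add. Components now {A,E} {B} {C} {D}
B C (3): add. Components now {A,E} {B,C} {D}
C D (4): add. Components now {A,E} {B,C,D}
A D (6): add. Components now {A,B,C,D,E}
MST edge set: {A E, B C, C D, A D}.
Of the listed edges, {A E, A D} are in the MST → 2.

2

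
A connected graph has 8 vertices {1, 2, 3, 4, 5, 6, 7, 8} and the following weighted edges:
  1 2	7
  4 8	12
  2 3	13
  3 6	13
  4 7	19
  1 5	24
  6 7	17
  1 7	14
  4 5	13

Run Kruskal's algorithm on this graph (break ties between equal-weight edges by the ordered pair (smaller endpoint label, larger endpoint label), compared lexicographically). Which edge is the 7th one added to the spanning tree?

4-7

Kruskal's algorithm — process edges by increasing weight (ties by edge label):
1 2 (7): add — endpoints in different components.
4 8 (12): add — endpoints in different components.
2 3 (13): add — endpoints in different components.
3 6 (13): add — endpoints in different components.
4 5 (13): add — endpoints in different components.
1 7 (14): add — endpoints in different components.
6 7 (17): skip — 6 and 7 already connected.
4 7 (19): add — endpoints in different components.
The 7th edge added is 4 7.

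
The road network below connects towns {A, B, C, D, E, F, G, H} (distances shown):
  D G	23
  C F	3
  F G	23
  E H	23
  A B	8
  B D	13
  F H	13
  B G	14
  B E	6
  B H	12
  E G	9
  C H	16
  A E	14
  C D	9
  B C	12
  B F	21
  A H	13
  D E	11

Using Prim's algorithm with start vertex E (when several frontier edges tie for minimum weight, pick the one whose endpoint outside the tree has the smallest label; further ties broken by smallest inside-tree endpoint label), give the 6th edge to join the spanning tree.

Grow the tree from E using Prim:
Step 1: cheapest edge leaving the tree is B E (6); add B.
Step 2: cheapest edge leaving the tree is A B (8); add A.
Step 3: cheapest edge leaving the tree is E G (9); add G.
Step 4: cheapest edge leaving the tree is D E (11); add D.
Step 5: cheapest edge leaving the tree is C D (9); add C.
Step 6: cheapest edge leaving the tree is C F (3); add F.
Step 7: cheapest edge leaving the tree is B H (12); add H.
The 6th edge added is C F.

C-F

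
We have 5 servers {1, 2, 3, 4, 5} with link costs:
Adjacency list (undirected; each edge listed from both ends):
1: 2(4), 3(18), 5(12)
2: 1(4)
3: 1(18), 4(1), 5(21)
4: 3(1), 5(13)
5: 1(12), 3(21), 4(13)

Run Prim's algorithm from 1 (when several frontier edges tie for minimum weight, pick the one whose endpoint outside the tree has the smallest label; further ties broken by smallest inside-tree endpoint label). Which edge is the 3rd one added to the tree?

4-5

Grow the tree from 1 using Prim:
Step 1: cheapest edge leaving the tree is 1-2 (4); add 2.
Step 2: cheapest edge leaving the tree is 1-5 (12); add 5.
Step 3: cheapest edge leaving the tree is 4-5 (13); add 4.
Step 4: cheapest edge leaving the tree is 3-4 (1); add 3.
The 3rd edge added is 4-5.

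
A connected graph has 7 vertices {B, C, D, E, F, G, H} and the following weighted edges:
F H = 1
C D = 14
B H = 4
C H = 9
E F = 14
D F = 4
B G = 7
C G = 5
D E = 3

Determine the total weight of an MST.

24

Prim's algorithm from C:
Step 1: cheapest edge leaving the tree is C G (5); add G.
Step 2: cheapest edge leaving the tree is B G (7); add B.
Step 3: cheapest edge leaving the tree is B H (4); add H.
Step 4: cheapest edge leaving the tree is F H (1); add F.
Step 5: cheapest edge leaving the tree is D F (4); add D.
Step 6: cheapest edge leaving the tree is D E (3); add E.
MST edges: C G, B G, B H, F H, D F, D E; total weight 5+7+4+1+4+3 = 24.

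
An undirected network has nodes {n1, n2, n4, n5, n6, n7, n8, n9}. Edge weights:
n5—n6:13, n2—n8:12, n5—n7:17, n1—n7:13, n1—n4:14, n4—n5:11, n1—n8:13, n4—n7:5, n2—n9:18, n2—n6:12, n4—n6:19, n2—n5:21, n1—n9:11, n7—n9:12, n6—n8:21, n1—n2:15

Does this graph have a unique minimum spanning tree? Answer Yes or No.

Sort edges by weight, then run Kruskal:
n4—n7 (5): add — endpoints in different components.
n1—n9 (11): add — endpoints in different components.
n4—n5 (11): add — endpoints in different components.
n2—n6 (12): add — endpoints in different components.
n2—n8 (12): add — endpoints in different components.
n7—n9 (12): add — endpoints in different components.
n1—n7 (13): skip — n7 and n1 already connected.
n1—n8 (13): add — endpoints in different components.
Non-tree edge n5—n6 has weight 13, equal to the heaviest edge on its tree cycle — swapping gives another MST of the same weight. Not unique.

No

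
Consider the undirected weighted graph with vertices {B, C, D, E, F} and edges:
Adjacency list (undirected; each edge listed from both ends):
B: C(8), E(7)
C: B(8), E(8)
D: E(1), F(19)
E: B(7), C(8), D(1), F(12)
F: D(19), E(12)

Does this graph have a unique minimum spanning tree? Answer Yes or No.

Sort edges by weight, then run Kruskal:
D E (1): add — endpoints in different components.
B E (7): add — endpoints in different components.
B C (8): add — endpoints in different components.
C E (8): skip — C and E already connected.
E F (12): add — endpoints in different components.
Non-tree edge C E has weight 8, equal to the heaviest edge on its tree cycle — swapping gives another MST of the same weight. Not unique.

No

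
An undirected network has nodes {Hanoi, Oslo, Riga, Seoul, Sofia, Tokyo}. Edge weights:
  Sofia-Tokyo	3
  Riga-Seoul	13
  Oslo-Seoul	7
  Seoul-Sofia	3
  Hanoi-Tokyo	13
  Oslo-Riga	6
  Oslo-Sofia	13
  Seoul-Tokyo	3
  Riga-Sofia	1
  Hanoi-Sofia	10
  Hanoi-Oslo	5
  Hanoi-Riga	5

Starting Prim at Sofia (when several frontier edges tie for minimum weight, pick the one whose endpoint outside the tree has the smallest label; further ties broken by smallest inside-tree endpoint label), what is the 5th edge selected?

Hanoi-Oslo

Prim's algorithm from Sofia:
Step 1: frontier [Riga-Sofia 1, Seoul-Sofia 3, Sofia-Tokyo 3, Hanoi-Sofia 10, Oslo-Sofia 13] → take Riga-Sofia (1); add Riga.
Step 2: frontier [Hanoi-Riga 5, Oslo-Riga 6, Riga-Seoul 13, Seoul-Sofia 3, Sofia-Tokyo 3, Hanoi-Sofia 10, Oslo-Sofia 13] → take Seoul-Sofia (3); add Seoul.
Step 3: frontier [Hanoi-Riga 5, Oslo-Riga 6, Seoul-Tokyo 3, Oslo-Seoul 7, Sofia-Tokyo 3, Hanoi-Sofia 10, Oslo-Sofia 13] → take Seoul-Tokyo (3); add Tokyo.
Step 4: frontier [Hanoi-Riga 5, Oslo-Riga 6, Oslo-Seoul 7, Hanoi-Sofia 10, Oslo-Sofia 13, Hanoi-Tokyo 13] → take Hanoi-Riga (5); add Hanoi.
Step 5: frontier [Hanoi-Oslo 5, Oslo-Riga 6, Oslo-Seoul 7, Oslo-Sofia 13] → take Hanoi-Oslo (5); add Oslo.
The 5th edge added is Hanoi-Oslo.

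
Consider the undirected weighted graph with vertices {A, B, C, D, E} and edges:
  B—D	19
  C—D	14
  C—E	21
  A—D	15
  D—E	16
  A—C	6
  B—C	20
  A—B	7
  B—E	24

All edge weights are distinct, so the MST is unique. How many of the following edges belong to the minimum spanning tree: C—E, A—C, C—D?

2

Kruskal: consider edges lightest-first.
A—C (6): add. Components now {A,C} {B} {D} {E}
A—B (7): add. Components now {A,B,C} {D} {E}
C—D (14): add. Components now {A,B,C,D} {E}
A—D (15): skip — A and D already connected.
D—E (16): add. Components now {A,B,C,D,E}
MST edge set: {A—C, A—B, C—D, D—E}.
Of the listed edges, {A—C, C—D} are in the MST → 2.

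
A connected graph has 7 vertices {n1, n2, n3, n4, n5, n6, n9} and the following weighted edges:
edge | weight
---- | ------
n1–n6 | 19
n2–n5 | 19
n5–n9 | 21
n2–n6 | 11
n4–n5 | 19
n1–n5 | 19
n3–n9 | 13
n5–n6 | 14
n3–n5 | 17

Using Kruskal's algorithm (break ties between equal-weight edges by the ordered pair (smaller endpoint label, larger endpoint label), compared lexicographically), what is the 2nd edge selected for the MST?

Kruskal's algorithm — process edges by increasing weight (ties by edge label):
n2–n6 (11): add — endpoints in different components.
n3–n9 (13): add — endpoints in different components.
n5–n6 (14): add — endpoints in different components.
n3–n5 (17): add — endpoints in different components.
n1–n5 (19): add — endpoints in different components.
n1–n6 (19): skip — n6 and n1 already connected.
n2–n5 (19): skip — n2 and n5 already connected.
n4–n5 (19): add — endpoints in different components.
The 2nd edge added is n3–n9.

n3-n9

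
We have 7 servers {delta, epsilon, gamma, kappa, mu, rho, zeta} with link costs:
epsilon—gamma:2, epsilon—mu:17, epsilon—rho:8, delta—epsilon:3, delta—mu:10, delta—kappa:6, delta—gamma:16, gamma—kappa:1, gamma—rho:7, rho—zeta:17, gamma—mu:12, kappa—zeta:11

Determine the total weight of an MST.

34

Prim's algorithm from gamma:
Step 1: cheapest edge leaving the tree is gamma—kappa (1); add kappa.
Step 2: cheapest edge leaving the tree is epsilon—gamma (2); add epsilon.
Step 3: cheapest edge leaving the tree is delta—epsilon (3); add delta.
Step 4: cheapest edge leaving the tree is gamma—rho (7); add rho.
Step 5: cheapest edge leaving the tree is delta—mu (10); add mu.
Step 6: cheapest edge leaving the tree is kappa—zeta (11); add zeta.
MST edges: gamma—kappa, epsilon—gamma, delta—epsilon, gamma—rho, delta—mu, kappa—zeta; total weight 1+2+3+7+10+11 = 34.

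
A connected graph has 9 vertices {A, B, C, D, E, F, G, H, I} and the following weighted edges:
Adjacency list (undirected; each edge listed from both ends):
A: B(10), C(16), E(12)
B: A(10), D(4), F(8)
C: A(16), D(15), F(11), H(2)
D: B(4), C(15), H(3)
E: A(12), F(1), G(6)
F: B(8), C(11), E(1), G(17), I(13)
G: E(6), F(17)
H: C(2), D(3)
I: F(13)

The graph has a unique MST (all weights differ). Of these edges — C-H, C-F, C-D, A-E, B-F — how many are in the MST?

2

Kruskal's algorithm — process edges by increasing weight (ties by edge label):
E-F (1): add — endpoints in different components.
C-H (2): add — endpoints in different components.
D-H (3): add — endpoints in different components.
B-D (4): add — endpoints in different components.
E-G (6): add — endpoints in different components.
B-F (8): add — endpoints in different components.
A-B (10): add — endpoints in different components.
C-F (11): skip — C and F already connected.
A-E (12): skip — A and E already connected.
F-I (13): add — endpoints in different components.
MST edge set: {E-F, C-H, D-H, B-D, E-G, B-F, A-B, F-I}.
Of the listed edges, {C-H, B-F} are in the MST → 2.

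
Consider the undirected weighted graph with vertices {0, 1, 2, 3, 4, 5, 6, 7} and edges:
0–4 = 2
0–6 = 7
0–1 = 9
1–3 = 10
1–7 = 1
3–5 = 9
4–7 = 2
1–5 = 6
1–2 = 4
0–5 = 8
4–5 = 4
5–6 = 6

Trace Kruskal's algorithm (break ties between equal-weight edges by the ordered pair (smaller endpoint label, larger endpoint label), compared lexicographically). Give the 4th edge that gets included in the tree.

1-2

Kruskal's algorithm — process edges by increasing weight (ties by edge label):
1–7 (1): add — endpoints in different components.
0–4 (2): add — endpoints in different components.
4–7 (2): add — endpoints in different components.
1–2 (4): add — endpoints in different components.
4–5 (4): add — endpoints in different components.
1–5 (6): skip — 1 and 5 already connected.
5–6 (6): add — endpoints in different components.
0–6 (7): skip — 0 and 6 already connected.
0–5 (8): skip — 0 and 5 already connected.
0–1 (9): skip — 0 and 1 already connected.
3–5 (9): add — endpoints in different components.
The 4th edge added is 1–2.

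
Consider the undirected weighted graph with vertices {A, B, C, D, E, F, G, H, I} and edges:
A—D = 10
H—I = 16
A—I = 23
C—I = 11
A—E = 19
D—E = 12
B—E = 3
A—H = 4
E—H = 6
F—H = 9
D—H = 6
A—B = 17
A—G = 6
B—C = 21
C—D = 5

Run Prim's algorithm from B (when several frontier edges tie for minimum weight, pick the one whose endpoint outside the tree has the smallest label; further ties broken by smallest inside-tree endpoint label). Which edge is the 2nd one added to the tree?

Grow the tree from B using Prim:
Step 1: cheapest edge leaving the tree is B—E (3); add E.
Step 2: cheapest edge leaving the tree is E—H (6); add H.
Step 3: cheapest edge leaving the tree is A—H (4); add A.
Step 4: cheapest edge leaving the tree is D—H (6); add D.
Step 5: cheapest edge leaving the tree is C—D (5); add C.
Step 6: cheapest edge leaving the tree is A—G (6); add G.
Step 7: cheapest edge leaving the tree is F—H (9); add F.
Step 8: cheapest edge leaving the tree is C—I (11); add I.
The 2nd edge added is E—H.

E-H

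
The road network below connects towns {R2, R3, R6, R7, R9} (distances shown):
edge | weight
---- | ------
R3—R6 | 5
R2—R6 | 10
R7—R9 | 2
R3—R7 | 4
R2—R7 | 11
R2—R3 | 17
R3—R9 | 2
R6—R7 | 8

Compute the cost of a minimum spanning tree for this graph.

19

Sort edges by weight, then run Kruskal:
R3—R9 (2): add. Components now {R3,R9} {R2} {R6} {R7}
R7—R9 (2): add. Components now {R3,R7,R9} {R2} {R6}
R3—R7 (4): skip — R7 and R3 already connected.
R3—R6 (5): add. Components now {R3,R6,R7,R9} {R2}
R6—R7 (8): skip — R6 and R7 already connected.
R2—R6 (10): add. Components now {R2,R3,R6,R7,R9}
MST edges: R3—R9, R7—R9, R3—R6, R2—R6; total weight 2+2+5+10 = 19.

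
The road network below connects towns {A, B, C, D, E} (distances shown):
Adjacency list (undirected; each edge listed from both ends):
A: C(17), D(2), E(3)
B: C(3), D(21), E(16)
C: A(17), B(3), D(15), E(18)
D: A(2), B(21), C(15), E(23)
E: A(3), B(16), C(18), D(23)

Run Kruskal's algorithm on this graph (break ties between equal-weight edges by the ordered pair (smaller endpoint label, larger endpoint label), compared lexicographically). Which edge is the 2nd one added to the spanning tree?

A-E

Kruskal's algorithm — process edges by increasing weight (ties by edge label):
A D (2): add. Components now {A,D} {B} {C} {E}
A E (3): add. Components now {A,D,E} {B} {C}
B C (3): add. Components now {A,D,E} {B,C}
C D (15): add. Components now {A,B,C,D,E}
The 2nd edge added is A E.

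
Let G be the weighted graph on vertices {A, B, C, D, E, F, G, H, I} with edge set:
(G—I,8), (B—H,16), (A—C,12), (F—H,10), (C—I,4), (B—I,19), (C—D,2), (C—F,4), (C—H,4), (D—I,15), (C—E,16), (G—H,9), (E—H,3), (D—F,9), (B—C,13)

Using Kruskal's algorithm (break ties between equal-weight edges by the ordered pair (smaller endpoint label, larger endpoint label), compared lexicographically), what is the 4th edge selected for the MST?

Sort edges by weight, then run Kruskal:
C—D (2): add — endpoints in different components.
E—H (3): add — endpoints in different components.
C—F (4): add — endpoints in different components.
C—H (4): add — endpoints in different components.
C—I (4): add — endpoints in different components.
G—I (8): add — endpoints in different components.
D—F (9): skip — D and F already connected.
G—H (9): skip — G and H already connected.
F—H (10): skip — F and H already connected.
A—C (12): add — endpoints in different components.
B—C (13): add — endpoints in different components.
The 4th edge added is C—H.

C-H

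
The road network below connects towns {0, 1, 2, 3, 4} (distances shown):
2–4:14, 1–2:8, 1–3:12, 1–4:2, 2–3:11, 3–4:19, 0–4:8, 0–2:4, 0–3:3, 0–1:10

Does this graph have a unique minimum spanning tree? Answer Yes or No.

Sort edges by weight, then run Kruskal:
1–4 (2): add. Components now {0} {1,4} {2} {3}
0–3 (3): add. Components now {0,3} {1,4} {2}
0–2 (4): add. Components now {0,2,3} {1,4}
0–4 (8): add. Components now {0,1,2,3,4}
Non-tree edge 1–2 has weight 8, equal to the heaviest edge on its tree cycle — swapping gives another MST of the same weight. Not unique.

No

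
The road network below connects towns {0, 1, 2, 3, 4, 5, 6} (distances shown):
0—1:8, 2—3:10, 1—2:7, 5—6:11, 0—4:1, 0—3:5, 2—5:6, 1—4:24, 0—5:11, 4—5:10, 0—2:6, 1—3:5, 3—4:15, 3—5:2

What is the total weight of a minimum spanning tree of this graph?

30

Grow the tree from 6 using Prim:
Step 1: cheapest edge leaving the tree is 5—6 (11); add 5.
Step 2: cheapest edge leaving the tree is 3—5 (2); add 3.
Step 3: cheapest edge leaving the tree is 0—3 (5); add 0.
Step 4: cheapest edge leaving the tree is 0—4 (1); add 4.
Step 5: cheapest edge leaving the tree is 1—3 (5); add 1.
Step 6: cheapest edge leaving the tree is 0—2 (6); add 2.
MST edges: 5—6, 3—5, 0—3, 0—4, 1—3, 0—2; total weight 11+2+5+1+5+6 = 30.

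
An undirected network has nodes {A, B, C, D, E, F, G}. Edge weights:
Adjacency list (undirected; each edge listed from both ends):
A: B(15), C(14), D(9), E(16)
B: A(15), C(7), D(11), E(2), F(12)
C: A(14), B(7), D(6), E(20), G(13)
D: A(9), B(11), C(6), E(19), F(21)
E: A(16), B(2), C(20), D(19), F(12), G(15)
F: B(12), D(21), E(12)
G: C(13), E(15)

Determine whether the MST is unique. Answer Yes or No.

No

Kruskal's algorithm — process edges by increasing weight (ties by edge label):
B-E (2): add. Components now {A} {B,E} {C} {D} {F} {G}
C-D (6): add. Components now {A} {B,E} {C,D} {F} {G}
B-C (7): add. Components now {A} {B,C,D,E} {F} {G}
A-D (9): add. Components now {A,B,C,D,E} {F} {G}
B-D (11): skip — B and D already connected.
B-F (12): add. Components now {A,B,C,D,E,F} {G}
E-F (12): skip — E and F already connected.
C-G (13): add. Components now {A,B,C,D,E,F,G}
Non-tree edge E-F has weight 12, equal to the heaviest edge on its tree cycle — swapping gives another MST of the same weight. Not unique.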